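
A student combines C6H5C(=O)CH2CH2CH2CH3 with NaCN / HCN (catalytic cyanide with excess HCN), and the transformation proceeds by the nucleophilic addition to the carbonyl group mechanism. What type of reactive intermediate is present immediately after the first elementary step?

Step 1: A lone pair / filled orbital on CN⁻ attacks the electrophilic carbonyl carbon; the π(C=O) electrons shift onto oxygen, producing a tetrahedral alkoxide intermediate.
After step 1 the species present is a tetrahedral alkoxide intermediate.

tetrahedral alkoxide intermediate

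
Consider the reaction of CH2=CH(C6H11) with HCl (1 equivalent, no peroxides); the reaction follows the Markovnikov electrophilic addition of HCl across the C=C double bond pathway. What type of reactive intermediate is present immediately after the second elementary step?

Step 1: The π electrons of the C=C bond attack a proton of HCl; Markovnikov addition places the new C–H on the less-substituted alkene carbon, so the positive charge ends up on the more-substituted carbon — a secondary carbocation. The H–Cl bond breaks heterolytically, releasing Cl⁻.
Step 2: A 1,2-hydride shift from the adjacent cyclohexyl carbon moves the positive charge from the secondary centre to an adjacent carbon, generating a more stable tertiary carbocation.
After step 2 the species present is a tertiary carbocation.

tertiary carbocation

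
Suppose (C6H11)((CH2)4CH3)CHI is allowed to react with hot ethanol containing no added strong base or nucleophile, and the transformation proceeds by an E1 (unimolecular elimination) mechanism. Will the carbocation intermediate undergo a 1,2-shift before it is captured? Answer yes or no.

yes

The first-formed carbocation is secondary.
The adjacent cyclohexyl carbon already bears 2 other carbon substituents and has a hydrogen to migrate; after a 1,2-hydride shift from that carbon the positive charge sits on a tertiary centre.
Tertiary is more stable than secondary, so the shift occurs.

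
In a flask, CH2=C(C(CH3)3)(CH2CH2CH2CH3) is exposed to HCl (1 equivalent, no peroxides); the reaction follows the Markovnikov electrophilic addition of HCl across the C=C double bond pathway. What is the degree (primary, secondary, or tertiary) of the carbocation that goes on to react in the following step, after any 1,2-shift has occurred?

tertiary

Step 1: The π electrons of the C=C bond attack a proton of HCl; Markovnikov addition places the new C–H on the less-substituted alkene carbon, so the positive charge ends up on the more-substituted carbon — a tertiary carbocation. The H–Cl bond breaks heterolytically, releasing Cl⁻.
No single 1,2-shift to an adjacent carbon would give a more-substituted cation, so no rearrangement occurs.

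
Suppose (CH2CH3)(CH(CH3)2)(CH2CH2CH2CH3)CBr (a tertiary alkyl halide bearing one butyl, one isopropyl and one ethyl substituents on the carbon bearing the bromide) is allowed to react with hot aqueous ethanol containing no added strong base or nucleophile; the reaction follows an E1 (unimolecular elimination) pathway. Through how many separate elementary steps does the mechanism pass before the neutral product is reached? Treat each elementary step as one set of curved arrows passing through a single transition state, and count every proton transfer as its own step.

2

Step 1: Ionisation: the C–Br σ-bond cleaves heterolytically; both bonding electrons depart with Br⁻, leaving a tertiary carbocation at the α-carbon.
(No 1,2-shift: no single shift to an adjacent carbon would give a more stable cation.)
Step 2: A water (or ethanol) molecule (solvent) deprotonates a β-carbon; as the C–H bond breaks, those electrons form the new alkene π bond.
Total: 2 elementary steps.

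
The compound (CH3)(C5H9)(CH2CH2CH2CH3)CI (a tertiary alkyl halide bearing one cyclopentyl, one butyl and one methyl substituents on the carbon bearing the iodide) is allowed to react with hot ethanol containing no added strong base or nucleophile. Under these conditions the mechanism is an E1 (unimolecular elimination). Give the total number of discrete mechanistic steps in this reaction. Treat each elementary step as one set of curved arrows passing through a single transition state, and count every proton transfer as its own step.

Step 1: Unassisted departure of I⁻ (taking the C–I bonding pair) generates a tertiary carbocation.
(No 1,2-shift: no single shift to an adjacent carbon would give a more stable cation.)
Step 2: A weak base (an ethanol molecule from the solvent) removes a proton from a carbon adjacent to the cationic centre; the electrons of that C–H bond become the new π(C=C) bond, giving the alkene.
Total: 2 elementary steps.

2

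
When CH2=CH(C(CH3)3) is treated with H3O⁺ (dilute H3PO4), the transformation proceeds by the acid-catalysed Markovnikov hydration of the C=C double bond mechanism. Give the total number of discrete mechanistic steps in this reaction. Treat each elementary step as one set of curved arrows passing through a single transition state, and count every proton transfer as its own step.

4

Step 1: Protonation of the alkene by H3O⁺: the π bond acts as the nucleophile and picks up H⁺, giving the more stable (Markovnikov) secondary carbocation. H2O is released.
Step 2: Carbocation rearrangement: a 1,2-methyl shift from the adjacent tert-butyl carbon converts the initially-formed secondary cation into the more stable tertiary cation.
Step 3: Water acts as the nucleophile: an oxygen lone pair bonds to the cationic carbon, giving an oxonium-ion intermediate.
Step 4: H2O removes a proton from the oxonium oxygen, regenerating H3O⁺ and giving the neutral alcohol.
Total: 4 elementary steps.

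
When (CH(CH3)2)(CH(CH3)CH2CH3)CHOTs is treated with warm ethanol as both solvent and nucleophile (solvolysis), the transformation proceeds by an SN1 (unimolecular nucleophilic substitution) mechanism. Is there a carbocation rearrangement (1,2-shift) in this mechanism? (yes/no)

yes

The first-formed carbocation is secondary.
The adjacent sec-butyl carbon already bears 2 other carbon substituents and has a hydrogen to migrate; after a 1,2-hydride shift from that carbon the positive charge sits on a tertiary centre.
Tertiary is more stable than secondary, so the shift occurs.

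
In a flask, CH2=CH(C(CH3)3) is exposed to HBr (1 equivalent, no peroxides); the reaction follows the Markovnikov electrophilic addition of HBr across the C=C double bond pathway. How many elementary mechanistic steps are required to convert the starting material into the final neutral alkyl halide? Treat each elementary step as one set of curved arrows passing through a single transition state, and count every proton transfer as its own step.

3

Step 1: Protonation of the alkene by HBr: the π bond acts as the nucleophile and picks up H⁺, giving the more stable (Markovnikov) secondary carbocation. The H–Br bond breaks heterolytically, releasing Br⁻.
Step 2: A 1,2-methyl shift from the adjacent tert-butyl carbon moves the positive charge from the secondary centre to an adjacent carbon, generating a more stable tertiary carbocation.
Step 3: The Br⁻ anion donates a lone pair to the carbocation, forming the new C–Br σ-bond and giving the neutral alkyl halide.
Total: 3 elementary steps.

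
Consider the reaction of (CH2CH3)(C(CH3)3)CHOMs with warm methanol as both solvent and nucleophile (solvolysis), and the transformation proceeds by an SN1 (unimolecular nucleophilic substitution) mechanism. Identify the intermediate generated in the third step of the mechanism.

oxonium ion

Step 1: The C–O bond breaks with both electrons going to the mesylate; MsO⁻ leaves and a secondary carbocation remains.
Step 2: A methyl group with its bonding pair migrates from the adjacent tert-butyl carbon to the cationic centre — a 1,2-methyl shift — upgrading the secondary cation to a tertiary one.
Step 3: A lone pair on the oxygen of CH3OH attacks the carbocation, forming a new C–O σ-bond and an oxonium ion.
After step 3 the species present is an oxonium ion.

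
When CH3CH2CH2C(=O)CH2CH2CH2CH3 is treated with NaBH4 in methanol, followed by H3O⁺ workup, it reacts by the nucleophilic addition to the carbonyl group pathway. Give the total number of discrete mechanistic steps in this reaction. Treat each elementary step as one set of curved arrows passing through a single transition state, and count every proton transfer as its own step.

2

Step 1: H⁻ (delivered from BH4⁻) attacks the sp² carbonyl carbon; the C=O π bond breaks and the electrons end up as a lone pair on the alkoxide oxygen of the tetrahedral intermediate.
Step 2: The alkoxide picks up a proton during H3O⁺ workup to yield an alcohol.
Total: 2 elementary steps.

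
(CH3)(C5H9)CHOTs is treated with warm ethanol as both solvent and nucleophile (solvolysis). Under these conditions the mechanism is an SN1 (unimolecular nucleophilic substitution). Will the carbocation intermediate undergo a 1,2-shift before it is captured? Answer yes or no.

The first-formed carbocation is secondary.
The adjacent cyclopentyl carbon already bears 2 other carbon substituents and has a hydrogen to migrate; after a 1,2-hydride shift from that carbon the positive charge sits on a tertiary centre.
Tertiary is more stable than secondary, so the shift occurs.

yes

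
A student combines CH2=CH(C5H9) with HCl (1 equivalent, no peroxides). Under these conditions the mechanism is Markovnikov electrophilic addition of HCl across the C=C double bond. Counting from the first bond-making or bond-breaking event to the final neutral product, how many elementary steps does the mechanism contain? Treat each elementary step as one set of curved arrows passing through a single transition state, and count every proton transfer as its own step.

3

Step 1: Protonation of the alkene by HCl: the π bond acts as the nucleophile and picks up H⁺, giving the more stable (Markovnikov) secondary carbocation. The H–Cl bond breaks heterolytically, releasing Cl⁻.
Step 2: A hydride (H with its bonding pair) migrates from the adjacent cyclopentyl carbon to the cationic centre — a 1,2-hydride shift — upgrading the secondary cation to a tertiary one.
Step 3: The Cl⁻ anion donates a lone pair to the carbocation, forming the new C–Cl σ-bond and giving the neutral alkyl halide.
Total: 3 elementary steps.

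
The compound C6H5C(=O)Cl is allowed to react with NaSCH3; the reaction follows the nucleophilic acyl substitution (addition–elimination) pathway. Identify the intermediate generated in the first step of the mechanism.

tetrahedral intermediate

Step 1: CH3S⁻ adds to the carbonyl carbon; the C=O π electrons shift onto oxygen and a tetrahedral alkoxide intermediate forms.
After step 1 the species present is a tetrahedral intermediate.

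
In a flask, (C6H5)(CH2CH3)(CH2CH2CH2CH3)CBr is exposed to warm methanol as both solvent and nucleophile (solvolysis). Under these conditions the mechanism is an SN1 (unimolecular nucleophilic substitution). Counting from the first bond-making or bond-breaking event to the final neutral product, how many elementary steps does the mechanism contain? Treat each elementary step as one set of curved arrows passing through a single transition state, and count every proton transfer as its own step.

3

Step 1: Rate-determining heterolysis of the C–Br bond gives Br⁻ and a tertiary carbocation.
(No 1,2-shift: no single shift to an adjacent carbon would give a more stable cation.)
Step 2: Nucleophilic capture: the oxygen of CH3OH bonds to the cationic carbon, producing an oxonium-ion intermediate.
Step 3: Deprotonation of the oxonium oxygen by solvent methanol yields the neutral ether.
Total: 3 elementary steps.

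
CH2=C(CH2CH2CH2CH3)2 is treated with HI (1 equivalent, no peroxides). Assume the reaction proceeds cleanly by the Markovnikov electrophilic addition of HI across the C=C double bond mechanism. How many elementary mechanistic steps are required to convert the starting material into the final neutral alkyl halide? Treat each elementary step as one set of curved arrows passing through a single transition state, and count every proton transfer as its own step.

Step 1: Protonation of the alkene by HI: the π bond acts as the nucleophile and picks up H⁺, giving the more stable (Markovnikov) tertiary carbocation. The H–I bond breaks heterolytically, releasing I⁻.
(No 1,2-shift: no single shift to an adjacent carbon would give a more stable cation.)
Step 2: Nucleophilic attack by I⁻ on the carbocation completes the addition, giving R–I.
Total: 2 elementary steps.

2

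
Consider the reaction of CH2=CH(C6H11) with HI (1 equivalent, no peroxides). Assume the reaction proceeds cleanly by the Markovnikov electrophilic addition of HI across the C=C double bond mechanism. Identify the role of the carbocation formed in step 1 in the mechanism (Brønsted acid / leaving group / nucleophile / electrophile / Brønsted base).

electrophile

Step 3: Nucleophilic attack by I⁻ on the carbocation completes the addition, giving R–I.
The carbocation formed in step 1 accepts an electron pair into an empty or π* orbital — it is the electrophile.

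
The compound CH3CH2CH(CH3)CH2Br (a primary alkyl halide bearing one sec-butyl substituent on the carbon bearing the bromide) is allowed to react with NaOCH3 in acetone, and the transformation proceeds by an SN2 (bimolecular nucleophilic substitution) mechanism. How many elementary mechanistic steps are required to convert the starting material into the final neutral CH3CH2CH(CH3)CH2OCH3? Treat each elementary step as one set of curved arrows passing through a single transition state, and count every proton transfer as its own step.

Step 1: Backside attack by CH3O⁻ on the carbon bearing the bromide: the new C–O bond forms as the C–Br bond breaks, with Walden inversion at carbon.
Total: 1 elementary step.

1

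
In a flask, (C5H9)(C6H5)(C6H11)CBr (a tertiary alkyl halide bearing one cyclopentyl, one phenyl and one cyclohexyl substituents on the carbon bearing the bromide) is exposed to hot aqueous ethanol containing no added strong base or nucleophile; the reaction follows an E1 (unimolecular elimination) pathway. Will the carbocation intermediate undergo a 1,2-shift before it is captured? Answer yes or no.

The first-formed carbocation is tertiary.
No single 1,2-shift to an adjacent carbon would produce a more-substituted cation than the one already present, so no rearrangement occurs.

no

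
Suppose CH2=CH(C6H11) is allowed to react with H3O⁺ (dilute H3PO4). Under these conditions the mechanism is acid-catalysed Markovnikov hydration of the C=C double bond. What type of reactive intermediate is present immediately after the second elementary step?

tertiary carbocation

Step 1: Protonation of the alkene by H3O⁺: the π bond acts as the nucleophile and picks up H⁺, giving the more stable (Markovnikov) secondary carbocation. H2O is released.
Step 2: Carbocation rearrangement: a 1,2-hydride shift from the adjacent cyclohexyl carbon converts the initially-formed secondary cation into the more stable tertiary cation.
After step 2 the species present is a tertiary carbocation.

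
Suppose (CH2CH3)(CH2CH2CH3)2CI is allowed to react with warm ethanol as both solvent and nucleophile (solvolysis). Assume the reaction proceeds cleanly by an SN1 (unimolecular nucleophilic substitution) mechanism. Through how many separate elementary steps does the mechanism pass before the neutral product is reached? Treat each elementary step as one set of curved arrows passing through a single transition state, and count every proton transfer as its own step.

3

Step 1: Unassisted departure of I⁻ (taking the C–I bonding pair) generates a tertiary carbocation.
(No 1,2-shift: no single shift to an adjacent carbon would give a more stable cation.)
Step 2: Nucleophilic capture: the oxygen of CH3CH2OH bonds to the cationic carbon, producing an oxonium-ion intermediate.
Step 3: Proton transfer from the O–H of the oxonium ion to a solvent molecule delivers the neutral ether.
Total: 3 elementary steps.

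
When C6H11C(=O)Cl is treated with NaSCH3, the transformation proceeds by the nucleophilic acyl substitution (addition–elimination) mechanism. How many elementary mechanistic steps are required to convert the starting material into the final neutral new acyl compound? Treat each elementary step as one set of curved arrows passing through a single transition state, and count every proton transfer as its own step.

2

Step 1: A lone pair on the S of CH3S⁻ attacks the electrophilic acyl carbon; the π(C=O) electrons move onto oxygen, giving a tetrahedral intermediate.
Step 2: An oxygen lone pair re-forms the C=O π bond as the C–Cl σ-bond breaks; Cl⁻ is expelled.
Total: 2 elementary steps.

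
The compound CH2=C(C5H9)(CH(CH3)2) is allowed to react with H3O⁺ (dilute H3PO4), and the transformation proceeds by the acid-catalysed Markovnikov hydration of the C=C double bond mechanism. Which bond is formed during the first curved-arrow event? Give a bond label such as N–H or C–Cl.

C–H

Step 1: Electrophilic addition begins with the π(C=C) electrons forming a bond to the proton of H3O⁺. Following Markovnikov's rule, the resulting cation is tertiary. H2O is released.
The bond formed in this step is the C–H bond.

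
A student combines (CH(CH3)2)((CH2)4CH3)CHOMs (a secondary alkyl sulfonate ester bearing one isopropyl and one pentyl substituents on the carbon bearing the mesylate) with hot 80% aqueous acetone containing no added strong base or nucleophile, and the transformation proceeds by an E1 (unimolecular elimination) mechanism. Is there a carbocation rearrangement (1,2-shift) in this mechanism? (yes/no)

The first-formed carbocation is secondary.
The adjacent isopropyl carbon already bears 2 other carbon substituents and has a hydrogen to migrate; after a 1,2-hydride shift from that carbon the positive charge sits on a tertiary centre.
Tertiary is more stable than secondary, so the shift occurs.

yes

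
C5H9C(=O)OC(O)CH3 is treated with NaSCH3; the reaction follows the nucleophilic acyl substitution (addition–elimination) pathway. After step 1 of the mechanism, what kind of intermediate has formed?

tetrahedral intermediate

Step 1: CH3S⁻ adds to the carbonyl carbon; the C=O π electrons shift onto oxygen and a tetrahedral alkoxide intermediate forms.
After step 1 the species present is a tetrahedral intermediate.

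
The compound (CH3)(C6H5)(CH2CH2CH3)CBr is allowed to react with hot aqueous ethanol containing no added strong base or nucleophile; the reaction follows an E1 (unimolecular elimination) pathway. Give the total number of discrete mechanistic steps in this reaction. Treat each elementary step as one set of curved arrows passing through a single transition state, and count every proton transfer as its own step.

Step 1: Ionisation: the C–Br σ-bond cleaves heterolytically; both bonding electrons depart with Br⁻, leaving a tertiary carbocation at the α-carbon.
(No 1,2-shift: no single shift to an adjacent carbon would give a more stable cation.)
Step 2: Loss of a β-proton to a water (or ethanol) molecule of the solvent: the C–H bonding pair collapses toward the cationic carbon to form the C=C π bond, yielding the alkene.
Total: 2 elementary steps.

2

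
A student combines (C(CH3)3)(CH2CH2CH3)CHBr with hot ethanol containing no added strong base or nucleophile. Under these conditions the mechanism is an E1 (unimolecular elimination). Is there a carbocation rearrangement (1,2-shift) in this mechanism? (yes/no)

yes

The first-formed carbocation is secondary.
The adjacent tert-butyl carbon has no hydrogen but bears methyl groups; migration of one methyl with its bonding pair (a 1,2-methyl shift) places the charge on a tertiary centre.
Tertiary is more stable than secondary, so the shift occurs.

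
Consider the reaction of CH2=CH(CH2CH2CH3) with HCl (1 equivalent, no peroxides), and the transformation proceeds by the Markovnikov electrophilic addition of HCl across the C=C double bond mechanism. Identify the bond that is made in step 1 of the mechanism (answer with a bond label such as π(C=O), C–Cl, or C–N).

C–H

Step 1: The π electrons of the C=C bond attack a proton of HCl; Markovnikov addition places the new C–H on the less-substituted alkene carbon, so the positive charge ends up on the more-substituted carbon — a secondary carbocation. The H–Cl bond breaks heterolytically, releasing Cl⁻.
The bond formed in this step is the C–H bond.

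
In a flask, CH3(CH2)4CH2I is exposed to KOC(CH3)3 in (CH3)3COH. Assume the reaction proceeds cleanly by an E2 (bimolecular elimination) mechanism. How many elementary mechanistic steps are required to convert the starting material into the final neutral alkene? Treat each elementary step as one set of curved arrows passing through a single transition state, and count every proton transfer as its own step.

Step 1: The strong base (CH3)3CO⁻ removes a β-hydrogen; in the same concerted event the electrons of the breaking C–H bond form the new π(C=C) bond and the C–I σ-bond breaks, expelling I⁻. Anti-periplanar geometry; one transition state.
Total: 1 elementary step.

1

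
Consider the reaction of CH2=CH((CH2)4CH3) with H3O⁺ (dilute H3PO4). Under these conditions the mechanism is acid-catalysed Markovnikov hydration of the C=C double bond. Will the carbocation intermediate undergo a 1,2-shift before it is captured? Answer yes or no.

no

The first-formed carbocation is secondary.
No single 1,2-shift to an adjacent carbon would produce a more-substituted cation than the one already present, so no rearrangement occurs.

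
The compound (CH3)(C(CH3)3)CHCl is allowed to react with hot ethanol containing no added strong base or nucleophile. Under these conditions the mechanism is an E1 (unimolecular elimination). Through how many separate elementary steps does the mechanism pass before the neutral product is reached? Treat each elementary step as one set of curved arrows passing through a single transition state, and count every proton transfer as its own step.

3

Step 1: The C–Cl bond breaks with both electrons going to the chloride; Cl⁻ leaves and a secondary carbocation remains.
Step 2: A methyl group with its bonding pair migrates from the adjacent tert-butyl carbon to the cationic centre — a 1,2-methyl shift — upgrading the secondary cation to a tertiary one.
Step 3: An ethanol molecule (solvent) deprotonates a β-carbon; as the C–H bond breaks, those electrons form the new alkene π bond.
Total: 3 elementary steps.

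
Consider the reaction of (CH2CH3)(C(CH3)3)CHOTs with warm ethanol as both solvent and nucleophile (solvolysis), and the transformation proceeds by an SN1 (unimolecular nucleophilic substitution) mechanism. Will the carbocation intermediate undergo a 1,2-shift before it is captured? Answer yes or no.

yes

The first-formed carbocation is secondary.
The adjacent tert-butyl carbon has no hydrogen but bears methyl groups; migration of one methyl with its bonding pair (a 1,2-methyl shift) places the charge on a tertiary centre.
Tertiary is more stable than secondary, so the shift occurs.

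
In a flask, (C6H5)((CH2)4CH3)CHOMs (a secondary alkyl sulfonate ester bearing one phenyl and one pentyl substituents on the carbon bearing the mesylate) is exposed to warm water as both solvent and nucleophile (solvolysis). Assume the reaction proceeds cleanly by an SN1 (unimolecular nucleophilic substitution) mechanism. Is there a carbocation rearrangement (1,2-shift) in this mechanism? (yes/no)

no

The first-formed carbocation is secondary.
No single 1,2-shift to an adjacent carbon would produce a more-substituted cation than the one already present, so no rearrangement occurs.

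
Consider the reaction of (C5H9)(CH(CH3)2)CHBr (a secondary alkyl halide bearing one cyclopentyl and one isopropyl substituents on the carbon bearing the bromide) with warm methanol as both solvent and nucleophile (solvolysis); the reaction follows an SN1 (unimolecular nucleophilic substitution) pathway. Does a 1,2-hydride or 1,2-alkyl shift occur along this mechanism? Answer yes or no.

The first-formed carbocation is secondary.
The adjacent cyclopentyl carbon already bears 2 other carbon substituents and has a hydrogen to migrate; after a 1,2-hydride shift from that carbon the positive charge sits on a tertiary centre.
Tertiary is more stable than secondary, so the shift occurs.

yes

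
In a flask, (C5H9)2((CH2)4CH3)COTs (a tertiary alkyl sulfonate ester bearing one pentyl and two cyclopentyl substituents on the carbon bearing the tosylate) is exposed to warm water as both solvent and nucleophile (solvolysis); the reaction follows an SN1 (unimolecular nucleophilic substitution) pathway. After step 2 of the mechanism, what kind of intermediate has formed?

oxonium ion

Step 1: Unassisted departure of TsO⁻ (taking the C–O bonding pair) generates a tertiary carbocation.
Step 2: H2O donates an oxygen lone pair into the empty p orbital of the cation, giving a protonated alcohol (an oxonium ion).
After step 2 the species present is an oxonium ion.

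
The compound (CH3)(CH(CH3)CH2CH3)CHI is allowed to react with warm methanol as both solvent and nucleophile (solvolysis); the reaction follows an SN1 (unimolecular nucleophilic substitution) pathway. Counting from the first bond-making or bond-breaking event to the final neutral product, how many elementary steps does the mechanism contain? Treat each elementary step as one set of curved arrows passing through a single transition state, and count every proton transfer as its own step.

4

Step 1: Ionisation: the C–I σ-bond cleaves heterolytically; both bonding electrons depart with I⁻, leaving a secondary carbocation at the α-carbon.
Step 2: Carbocation rearrangement: a 1,2-hydride shift from the adjacent sec-butyl carbon converts the initially-formed secondary cation into the more stable tertiary cation.
Step 3: CH3OH donates an oxygen lone pair into the empty p orbital of the cation, giving a protonated ether (an oxonium ion).
Step 4: Proton transfer from the O–H of the oxonium ion to a solvent molecule delivers the neutral ether.
Total: 4 elementary steps.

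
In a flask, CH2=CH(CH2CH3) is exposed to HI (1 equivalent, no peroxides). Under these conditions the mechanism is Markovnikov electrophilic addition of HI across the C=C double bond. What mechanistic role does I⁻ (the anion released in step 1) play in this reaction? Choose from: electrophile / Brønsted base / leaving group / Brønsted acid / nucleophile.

Step 2: The I⁻ anion donates a lone pair to the carbocation, forming the new C–I σ-bond and giving the neutral alkyl halide.
I⁻ (the anion released in step 1) donates an electron pair to form a new σ-bond to carbon — it is the nucleophile.

nucleophile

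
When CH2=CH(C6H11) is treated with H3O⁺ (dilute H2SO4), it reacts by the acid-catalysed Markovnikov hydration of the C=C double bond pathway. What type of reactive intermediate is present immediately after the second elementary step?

Step 1: Electrophilic addition begins with the π(C=C) electrons forming a bond to the proton of H3O⁺. Following Markovnikov's rule, the resulting cation is secondary. H2O is released.
Step 2: A 1,2-hydride shift from the adjacent cyclohexyl carbon moves the positive charge from the secondary centre to an adjacent carbon, generating a more stable tertiary carbocation.
After step 2 the species present is a tertiary carbocation.

tertiary carbocation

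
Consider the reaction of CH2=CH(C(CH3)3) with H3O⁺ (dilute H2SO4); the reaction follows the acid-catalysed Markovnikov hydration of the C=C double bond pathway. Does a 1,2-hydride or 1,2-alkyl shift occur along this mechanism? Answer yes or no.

yes

The first-formed carbocation is secondary.
The adjacent tert-butyl carbon has no hydrogen but bears methyl groups; migration of one methyl with its bonding pair (a 1,2-methyl shift) places the charge on a tertiary centre.
Tertiary is more stable than secondary, so the shift occurs.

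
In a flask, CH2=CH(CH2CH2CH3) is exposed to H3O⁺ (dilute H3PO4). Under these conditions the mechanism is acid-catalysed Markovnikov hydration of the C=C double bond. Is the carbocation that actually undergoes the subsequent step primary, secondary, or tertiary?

Step 1: The π electrons of the C=C bond attack a proton of H3O⁺; Markovnikov addition places the new C–H on the less-substituted alkene carbon, so the positive charge ends up on the more-substituted carbon — a secondary carbocation. H2O is released.
No single 1,2-shift to an adjacent carbon would give a more-substituted cation, so no rearrangement occurs.

secondary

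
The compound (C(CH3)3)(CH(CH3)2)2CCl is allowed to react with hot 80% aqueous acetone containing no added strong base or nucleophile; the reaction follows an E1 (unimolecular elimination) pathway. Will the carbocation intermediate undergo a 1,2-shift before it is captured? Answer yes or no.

no

The first-formed carbocation is tertiary.
No single 1,2-shift to an adjacent carbon would produce a more-substituted cation than the one already present, so no rearrangement occurs.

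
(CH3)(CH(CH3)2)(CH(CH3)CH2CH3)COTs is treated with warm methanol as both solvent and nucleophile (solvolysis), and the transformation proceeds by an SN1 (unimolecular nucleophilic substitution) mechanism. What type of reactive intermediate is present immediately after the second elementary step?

Step 1: Unassisted departure of TsO⁻ (taking the C–O bonding pair) generates a tertiary carbocation.
Step 2: Nucleophilic capture: the oxygen of CH3OH bonds to the cationic carbon, producing an oxonium-ion intermediate.
After step 2 the species present is an oxonium ion.

oxonium ion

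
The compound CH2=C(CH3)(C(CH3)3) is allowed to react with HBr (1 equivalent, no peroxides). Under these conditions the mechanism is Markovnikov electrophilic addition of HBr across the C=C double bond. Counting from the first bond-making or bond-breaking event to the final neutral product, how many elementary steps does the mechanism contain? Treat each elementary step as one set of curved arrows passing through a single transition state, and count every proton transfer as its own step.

2

Step 1: The π electrons of the C=C bond attack a proton of HBr; Markovnikov addition places the new C–H on the less-substituted alkene carbon, so the positive charge ends up on the more-substituted carbon — a tertiary carbocation. The H–Br bond breaks heterolytically, releasing Br⁻.
(No 1,2-shift: no single shift to an adjacent carbon would give a more stable cation.)
Step 2: Nucleophilic attack by Br⁻ on the carbocation completes the addition, giving R–Br.
Total: 2 elementary steps.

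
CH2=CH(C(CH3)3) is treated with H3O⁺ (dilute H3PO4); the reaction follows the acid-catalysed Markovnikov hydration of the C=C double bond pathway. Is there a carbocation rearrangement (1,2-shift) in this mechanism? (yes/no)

The first-formed carbocation is secondary.
The adjacent tert-butyl carbon has no hydrogen but bears methyl groups; migration of one methyl with its bonding pair (a 1,2-methyl shift) places the charge on a tertiary centre.
Tertiary is more stable than secondary, so the shift occurs.

yes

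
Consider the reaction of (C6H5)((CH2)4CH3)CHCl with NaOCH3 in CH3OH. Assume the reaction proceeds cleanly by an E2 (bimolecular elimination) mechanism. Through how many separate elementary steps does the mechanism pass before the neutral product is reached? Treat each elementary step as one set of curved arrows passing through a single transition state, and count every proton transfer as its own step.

1

Step 1: Concerted anti-periplanar elimination: CH3O⁻ abstracts a β-H while Cl⁻ leaves, and the C–H electrons become the new C=C π bond — all in a single transition state.
Total: 1 elementary step.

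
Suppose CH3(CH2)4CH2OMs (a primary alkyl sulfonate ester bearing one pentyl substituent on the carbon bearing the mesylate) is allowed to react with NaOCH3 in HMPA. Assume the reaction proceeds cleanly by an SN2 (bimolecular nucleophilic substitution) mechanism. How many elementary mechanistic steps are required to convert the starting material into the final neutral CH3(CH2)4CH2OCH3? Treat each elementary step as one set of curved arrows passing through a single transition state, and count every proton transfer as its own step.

1

Step 1: CH3O⁻ attacks the back face of the α-carbon while MsO⁻ departs with the C–O bonding pair — a single concerted displacement through a pentacoordinate transition state.
Total: 1 elementary step.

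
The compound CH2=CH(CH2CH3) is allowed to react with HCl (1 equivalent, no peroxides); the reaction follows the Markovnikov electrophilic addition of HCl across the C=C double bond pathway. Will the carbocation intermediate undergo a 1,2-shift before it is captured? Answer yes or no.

no

The first-formed carbocation is secondary.
No single 1,2-shift to an adjacent carbon would produce a more-substituted cation than the one already present, so no rearrangement occurs.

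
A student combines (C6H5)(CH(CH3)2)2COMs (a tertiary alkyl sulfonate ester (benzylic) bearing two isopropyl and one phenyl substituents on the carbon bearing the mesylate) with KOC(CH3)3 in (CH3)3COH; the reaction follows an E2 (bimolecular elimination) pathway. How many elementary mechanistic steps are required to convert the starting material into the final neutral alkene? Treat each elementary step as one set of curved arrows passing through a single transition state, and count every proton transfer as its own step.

Step 1: In one step, (CH3)3CO⁻ pulls off a β-proton, the C–O bond cleaves, and a C=C double bond forms between the α- and β-carbons (E2, anti elimination).
Total: 1 elementary step.

1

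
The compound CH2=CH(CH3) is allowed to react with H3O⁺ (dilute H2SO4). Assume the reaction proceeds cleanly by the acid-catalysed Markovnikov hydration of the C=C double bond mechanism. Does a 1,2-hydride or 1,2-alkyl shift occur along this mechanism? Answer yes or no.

The first-formed carbocation is secondary.
No single 1,2-shift to an adjacent carbon would produce a more-substituted cation than the one already present, so no rearrangement occurs.

no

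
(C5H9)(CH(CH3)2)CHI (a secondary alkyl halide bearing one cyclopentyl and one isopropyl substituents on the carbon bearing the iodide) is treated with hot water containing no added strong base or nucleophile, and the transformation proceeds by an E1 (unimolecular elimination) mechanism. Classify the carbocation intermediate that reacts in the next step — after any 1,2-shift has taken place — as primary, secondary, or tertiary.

tertiary

Step 1: The C–I bond breaks with both electrons going to the iodide; I⁻ leaves and a secondary carbocation remains.
Step 2: A 1,2-hydride shift from the adjacent cyclopentyl carbon moves the positive charge from the secondary centre to an adjacent carbon, generating a more stable tertiary carbocation.
The cation rearranges from secondary to tertiary via a 1,2-hydride shift from the adjacent cyclopentyl carbon; the tertiary cation is what reacts next.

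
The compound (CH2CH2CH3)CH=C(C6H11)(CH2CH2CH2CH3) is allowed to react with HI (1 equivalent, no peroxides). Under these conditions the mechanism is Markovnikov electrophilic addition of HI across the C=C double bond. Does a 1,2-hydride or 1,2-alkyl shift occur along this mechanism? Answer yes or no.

The first-formed carbocation is tertiary.
No single 1,2-shift to an adjacent carbon would produce a more-substituted cation than the one already present, so no rearrangement occurs.

no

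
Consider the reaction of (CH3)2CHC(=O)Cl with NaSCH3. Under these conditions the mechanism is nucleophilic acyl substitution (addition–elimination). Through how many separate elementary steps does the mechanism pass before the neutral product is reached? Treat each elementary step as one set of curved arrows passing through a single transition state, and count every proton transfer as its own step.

Step 1: Nucleophilic addition of CH3S⁻ to the acyl carbon breaks the π(C=O) bond and yields a tetrahedral, anionic intermediate.
Step 2: Elimination step: re-formation of the carbonyl π bond drives out Cl⁻, giving the new acyl compound.
Total: 2 elementary steps.

2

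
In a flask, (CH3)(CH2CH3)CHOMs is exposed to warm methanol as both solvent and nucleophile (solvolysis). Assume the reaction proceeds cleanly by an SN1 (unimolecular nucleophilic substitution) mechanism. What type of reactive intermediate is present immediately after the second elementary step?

oxonium ion

Step 1: The C–O bond breaks with both electrons going to the mesylate; MsO⁻ leaves and a secondary carbocation remains.
Step 2: CH3OH donates an oxygen lone pair into the empty p orbital of the cation, giving a protonated ether (an oxonium ion).
After step 2 the species present is an oxonium ion.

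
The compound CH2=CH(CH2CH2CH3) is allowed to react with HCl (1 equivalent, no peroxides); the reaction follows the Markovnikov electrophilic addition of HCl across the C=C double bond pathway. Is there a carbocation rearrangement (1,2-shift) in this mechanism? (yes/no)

The first-formed carbocation is secondary.
No single 1,2-shift to an adjacent carbon would produce a more-substituted cation than the one already present, so no rearrangement occurs.

no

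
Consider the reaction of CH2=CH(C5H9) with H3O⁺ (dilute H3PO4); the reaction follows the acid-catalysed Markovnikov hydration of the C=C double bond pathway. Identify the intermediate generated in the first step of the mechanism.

secondary carbocation

Step 1: The π electrons of the C=C bond attack a proton of H3O⁺; Markovnikov addition places the new C–H on the less-substituted alkene carbon, so the positive charge ends up on the more-substituted carbon — a secondary carbocation. H2O is released.
After step 1 the species present is a secondary carbocation.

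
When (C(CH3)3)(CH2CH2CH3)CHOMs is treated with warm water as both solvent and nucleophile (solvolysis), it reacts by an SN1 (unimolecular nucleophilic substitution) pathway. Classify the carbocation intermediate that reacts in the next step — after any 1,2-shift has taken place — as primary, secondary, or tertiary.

tertiary

Step 1: Rate-determining heterolysis of the C–O bond gives MsO⁻ and a secondary carbocation.
Step 2: Carbocation rearrangement: a 1,2-methyl shift from the adjacent tert-butyl carbon converts the initially-formed secondary cation into the more stable tertiary cation.
The cation rearranges from secondary to tertiary via a 1,2-methyl shift from the adjacent tert-butyl carbon; the tertiary cation is what reacts next.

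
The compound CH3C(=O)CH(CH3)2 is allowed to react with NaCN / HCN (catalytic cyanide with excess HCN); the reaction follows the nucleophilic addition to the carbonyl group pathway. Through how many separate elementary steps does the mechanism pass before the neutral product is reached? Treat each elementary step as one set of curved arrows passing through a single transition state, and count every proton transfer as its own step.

2

Step 1: Nucleophilic addition: CN⁻ adds to the carbonyl carbon, pushing the π(C=O) electron pair onto oxygen and giving a tetrahedral alkoxide.
Step 2: Proton transfer from HCN to the alkoxide furnishes a cyanohydrin (and releases another CN⁻ to continue the reaction).
Total: 2 elementary steps.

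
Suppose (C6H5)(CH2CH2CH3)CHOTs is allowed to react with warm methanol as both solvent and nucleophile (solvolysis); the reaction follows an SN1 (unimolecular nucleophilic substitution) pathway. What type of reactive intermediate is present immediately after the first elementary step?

Step 1: The C–O bond breaks with both electrons going to the tosylate; TsO⁻ leaves and a secondary carbocation remains.
After step 1 the species present is a secondary carbocation.

secondary carbocation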